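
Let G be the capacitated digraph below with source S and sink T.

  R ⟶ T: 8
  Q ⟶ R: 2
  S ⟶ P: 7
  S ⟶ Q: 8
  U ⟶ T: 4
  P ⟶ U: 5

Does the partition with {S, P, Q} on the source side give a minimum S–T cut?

No — its capacity is 7, but the minimum cut has capacity 6.

Given cut capacity: 5 + 2 = 7.
Augment S→P→U→T: bottleneck 4, flow now 4.
Augment S→Q→R→T: bottleneck 2, flow now 6.
No augmenting path remains; maximum flow = 6.
In the residual graph, reachable from S: {S, P, Q, U}.
Min-cut edges: Q→R (2), U→T (4); capacity 2 + 4 = 6.
Cut capacity 7 exceeds the max flow 6, so it is not minimum.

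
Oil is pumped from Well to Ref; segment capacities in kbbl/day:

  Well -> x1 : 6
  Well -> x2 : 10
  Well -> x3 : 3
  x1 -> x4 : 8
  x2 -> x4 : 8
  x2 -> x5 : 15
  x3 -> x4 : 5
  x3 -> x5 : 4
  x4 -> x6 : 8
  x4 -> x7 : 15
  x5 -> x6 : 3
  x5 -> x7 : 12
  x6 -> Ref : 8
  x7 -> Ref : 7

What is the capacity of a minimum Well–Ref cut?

15

Augment Well→x1→x4→x6→Ref: bottleneck 6, flow now 6.
Augment Well→x2→x4→x6→Ref: bottleneck 2, flow now 8.
Augment Well→x2→x4→x7→Ref: bottleneck 6, flow now 14.
Augment Well→x2→x5→x7→Ref: bottleneck 1, flow now 15.
No augmenting path remains; maximum flow = 15.
By max-flow min-cut, the minimum cut capacity equals the max flow.
In the residual graph, reachable from Well: {Well, x1, x2, x3, x4, x5, x6, x7}.
Min-cut edges: x6→Ref (8), x7→Ref (7); capacity 8 + 7 = 15.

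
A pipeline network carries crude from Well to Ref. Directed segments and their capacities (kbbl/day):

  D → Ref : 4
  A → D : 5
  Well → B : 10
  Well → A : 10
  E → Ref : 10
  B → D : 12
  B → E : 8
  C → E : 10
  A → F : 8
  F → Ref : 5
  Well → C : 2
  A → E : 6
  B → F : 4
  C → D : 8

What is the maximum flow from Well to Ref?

19

Augment Well→A→D→Ref: bottleneck 4, flow now 4.
Augment Well→A→E→Ref: bottleneck 6, flow now 10.
Augment Well→B→E→Ref: bottleneck 4, flow now 14.
Augment Well→B→F→Ref: bottleneck 4, flow now 18.
Augment Well→B→D→A→F→Ref: bottleneck 1, flow now 19. (uses reverse residual edge)
No augmenting path remains; maximum flow = 19.
In the residual graph, reachable from Well: {Well, A, B, C, D, E, F}.
Min-cut edges: D→Ref (4), E→Ref (10), F→Ref (5); capacity 4 + 10 + 5 = 19.
This cut is saturated, so no flow can exceed 19.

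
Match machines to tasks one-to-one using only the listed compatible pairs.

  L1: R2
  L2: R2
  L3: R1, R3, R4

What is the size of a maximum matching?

Unit-capacity flow: source→left, listed edges, right→sink; max matching = max flow.
Augmenting path L1→R2 (+1); matched 1.
Augmenting path L3→R1 (+1); matched 2.
No augmenting path remains; maximum matching = 2.
König certificate: {L3, R2} is a vertex cover of size 2 (every listed pair touches it), so no matching can be larger.

2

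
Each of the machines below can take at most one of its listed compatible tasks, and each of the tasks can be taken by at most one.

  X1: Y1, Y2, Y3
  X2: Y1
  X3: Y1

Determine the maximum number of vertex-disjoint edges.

Unit-capacity flow: source→left, listed edges, right→sink; max matching = max flow.
Augmenting path X1→Y1 (+1); matched 1.
Augmenting path X2→Y1→X1→Y2 (+1); matched 2.
No augmenting path remains; maximum matching = 2.
König certificate: {X1, Y1} is a vertex cover of size 2 (every listed pair touches it), so no matching can be larger.

2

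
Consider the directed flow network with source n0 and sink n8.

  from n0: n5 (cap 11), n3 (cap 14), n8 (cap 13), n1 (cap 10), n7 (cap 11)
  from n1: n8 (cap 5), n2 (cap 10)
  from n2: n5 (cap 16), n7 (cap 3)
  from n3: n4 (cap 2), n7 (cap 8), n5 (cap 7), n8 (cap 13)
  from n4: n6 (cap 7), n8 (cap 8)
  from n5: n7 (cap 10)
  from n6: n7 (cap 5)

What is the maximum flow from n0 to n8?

32

Augment n0→n8: bottleneck 13, flow now 13.
Augment n0→n1→n8: bottleneck 5, flow now 18.
Augment n0→n3→n8: bottleneck 13, flow now 31.
Augment n0→n3→n4→n8: bottleneck 1, flow now 32.
No augmenting path remains; maximum flow = 32.
In the residual graph, reachable from n0: {n0, n1, n2, n5, n7}.
Min-cut edges: n0→n3 (14), n0→n8 (13), n1→n8 (5); capacity 14 + 13 + 5 = 32.
This cut is saturated, so no flow can exceed 32.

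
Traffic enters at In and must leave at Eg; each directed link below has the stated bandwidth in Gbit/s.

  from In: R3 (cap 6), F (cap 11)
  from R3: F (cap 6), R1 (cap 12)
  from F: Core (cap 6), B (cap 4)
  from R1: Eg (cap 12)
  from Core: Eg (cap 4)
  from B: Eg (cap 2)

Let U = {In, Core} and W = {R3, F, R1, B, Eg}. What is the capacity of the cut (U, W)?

21

Edges leaving {In, Core}: In→R3 (6), In→F (11), Core→Eg (4).
Cut capacity = 6 + 11 + 4 = 21.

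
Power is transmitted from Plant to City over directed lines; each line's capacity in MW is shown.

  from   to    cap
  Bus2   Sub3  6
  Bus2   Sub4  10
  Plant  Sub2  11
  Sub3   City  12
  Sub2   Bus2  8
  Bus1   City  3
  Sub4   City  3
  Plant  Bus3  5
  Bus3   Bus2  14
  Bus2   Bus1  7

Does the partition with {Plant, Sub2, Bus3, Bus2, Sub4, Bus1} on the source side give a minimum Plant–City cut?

Given cut capacity: 6 + 3 + 3 = 12.
Augment Plant→Sub2→Bus2→Sub4→City: bottleneck 3, flow now 3.
Augment Plant→Sub2→Bus2→Sub3→City: bottleneck 5, flow now 8.
Augment Plant→Bus3→Bus2→Sub3→City: bottleneck 1, flow now 9.
Augment Plant→Bus3→Bus2→Bus1→City: bottleneck 3, flow now 12.
No augmenting path remains; maximum flow = 12.
Cut capacity 12 equals the max flow, so it is a minimum cut.

Yes — it is a minimum cut (capacity 12).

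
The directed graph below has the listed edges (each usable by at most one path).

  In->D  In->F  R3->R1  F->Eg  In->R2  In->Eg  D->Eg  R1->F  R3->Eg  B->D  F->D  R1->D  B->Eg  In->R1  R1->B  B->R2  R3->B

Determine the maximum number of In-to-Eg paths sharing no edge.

Assign every edge capacity 1; by Menger, the answer equals the max flow.
Path In→Eg (+1); total 1.
Path In→F→Eg (+1); total 2.
Path In→D→Eg (+1); total 3.
Path In→R1→B→Eg (+1); total 4.
No residual In→Eg path; max flow = 4.
Certifying cut of size 4: {In→D, In→Eg, In→F, In→R1}.

4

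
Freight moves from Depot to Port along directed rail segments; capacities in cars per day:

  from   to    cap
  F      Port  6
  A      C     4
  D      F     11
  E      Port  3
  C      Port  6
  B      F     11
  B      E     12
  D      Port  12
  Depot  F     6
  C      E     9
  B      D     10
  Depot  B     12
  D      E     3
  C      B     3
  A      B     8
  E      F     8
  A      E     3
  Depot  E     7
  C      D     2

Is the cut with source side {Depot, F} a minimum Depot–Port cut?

Given cut capacity: 12 + 7 + 6 = 25.
Augment Depot→E→Port: bottleneck 3, flow now 3.
Augment Depot→F→Port: bottleneck 6, flow now 9.
Augment Depot→B→D→Port: bottleneck 10, flow now 19.
No augmenting path remains; maximum flow = 19.
In the residual graph, reachable from Depot: {Depot, B, E, F}.
Min-cut edges: B→D (10), E→Port (3), F→Port (6); capacity 10 + 3 + 6 = 19.
Cut capacity 25 exceeds the max flow 19, so it is not minimum.

No — its capacity is 25, but the minimum cut has capacity 19.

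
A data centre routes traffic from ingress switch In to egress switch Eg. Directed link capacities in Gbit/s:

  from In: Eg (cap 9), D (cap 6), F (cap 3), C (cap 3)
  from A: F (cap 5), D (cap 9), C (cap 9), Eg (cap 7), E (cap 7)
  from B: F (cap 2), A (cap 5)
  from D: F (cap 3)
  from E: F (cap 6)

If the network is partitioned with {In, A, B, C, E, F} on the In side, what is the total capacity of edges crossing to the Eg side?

Edges leaving {In, A, B, C, E, F}: In→D (6), In→Eg (9), A→D (9), A→Eg (7).
Cut capacity = 6 + 9 + 9 + 7 = 31.

31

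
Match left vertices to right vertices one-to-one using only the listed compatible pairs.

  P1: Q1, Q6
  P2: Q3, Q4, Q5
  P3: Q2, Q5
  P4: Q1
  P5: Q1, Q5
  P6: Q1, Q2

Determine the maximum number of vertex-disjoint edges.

Unit-capacity flow: source→left, listed edges, right→sink; max matching = max flow.
Augmenting path P1→Q1 (+1); matched 1.
Augmenting path P2→Q3 (+1); matched 2.
Augmenting path P3→Q2 (+1); matched 3.
Augmenting path P5→Q5 (+1); matched 4.
Augmenting path P4→Q1→P1→Q6 (+1); matched 5.
No augmenting path remains; maximum matching = 5.
König certificate: {P1, P2, Q1, Q2, Q5} is a vertex cover of size 5 (every listed pair touches it), so no matching can be larger.

5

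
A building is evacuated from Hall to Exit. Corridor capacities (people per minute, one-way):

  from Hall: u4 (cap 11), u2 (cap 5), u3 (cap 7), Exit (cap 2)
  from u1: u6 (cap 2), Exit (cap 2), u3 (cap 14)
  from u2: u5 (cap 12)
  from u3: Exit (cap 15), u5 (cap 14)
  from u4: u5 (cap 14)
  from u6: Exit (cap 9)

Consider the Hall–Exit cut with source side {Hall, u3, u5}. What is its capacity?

33

Edges leaving {Hall, u3, u5}: Hall→u2 (5), Hall→u4 (11), Hall→Exit (2), u3→Exit (15).
Cut capacity = 5 + 11 + 2 + 15 = 33.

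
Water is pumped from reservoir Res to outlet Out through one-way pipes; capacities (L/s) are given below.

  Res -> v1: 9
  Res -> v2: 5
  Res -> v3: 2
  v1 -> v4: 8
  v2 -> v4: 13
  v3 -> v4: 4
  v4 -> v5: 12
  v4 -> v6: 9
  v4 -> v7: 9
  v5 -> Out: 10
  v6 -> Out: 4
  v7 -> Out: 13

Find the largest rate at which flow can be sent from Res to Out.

Augment Res→v1→v4→v5→Out: bottleneck 8, flow now 8.
Augment Res→v2→v4→v5→Out: bottleneck 2, flow now 10.
Augment Res→v2→v4→v6→Out: bottleneck 3, flow now 13.
Augment Res→v3→v4→v6→Out: bottleneck 1, flow now 14.
Augment Res→v3→v4→v7→Out: bottleneck 1, flow now 15.
No augmenting path remains; maximum flow = 15.
In the residual graph, reachable from Res: {Res, v1}.
Min-cut edges: Res→v2 (5), Res→v3 (2), v1→v4 (8); capacity 5 + 2 + 8 = 15.
This cut is saturated, so no flow can exceed 15.

15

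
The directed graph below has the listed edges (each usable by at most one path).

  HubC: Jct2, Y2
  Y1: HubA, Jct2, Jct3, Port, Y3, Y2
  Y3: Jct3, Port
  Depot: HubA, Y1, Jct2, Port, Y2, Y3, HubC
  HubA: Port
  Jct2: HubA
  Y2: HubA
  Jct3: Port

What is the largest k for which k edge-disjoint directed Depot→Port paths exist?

Assign every edge capacity 1; by Menger, the answer equals the max flow.
Path Depot→Port (+1); total 1.
Path Depot→Y1→Port (+1); total 2.
Path Depot→Y3→Port (+1); total 3.
Path Depot→HubA→Port (+1); total 4.
No residual Depot→Port path; max flow = 4.
Certifying cut of size 4: {Depot→Port, Depot→Y1, Depot→Y3, HubA→Port}.

4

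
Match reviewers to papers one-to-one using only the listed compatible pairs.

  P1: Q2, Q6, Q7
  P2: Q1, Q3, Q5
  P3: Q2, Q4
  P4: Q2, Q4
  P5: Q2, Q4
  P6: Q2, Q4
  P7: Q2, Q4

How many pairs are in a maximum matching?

Unit-capacity flow: source→left, listed edges, right→sink; max matching = max flow.
Augmenting path P1→Q2 (+1); matched 1.
Augmenting path P2→Q1 (+1); matched 2.
Augmenting path P3→Q4 (+1); matched 3.
Augmenting path P4→Q2→P1→Q6 (+1); matched 4.
No augmenting path remains; maximum matching = 4.
König certificate: {P1, P2, Q2, Q4} is a vertex cover of size 4 (every listed pair touches it), so no matching can be larger.

4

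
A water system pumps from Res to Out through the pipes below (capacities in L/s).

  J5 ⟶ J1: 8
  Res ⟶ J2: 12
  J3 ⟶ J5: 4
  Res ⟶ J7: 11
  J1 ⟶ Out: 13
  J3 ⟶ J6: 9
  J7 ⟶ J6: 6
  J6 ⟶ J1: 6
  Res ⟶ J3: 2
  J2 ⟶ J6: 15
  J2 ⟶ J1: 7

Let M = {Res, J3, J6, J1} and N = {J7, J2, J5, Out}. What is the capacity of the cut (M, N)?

Edges leaving {Res, J3, J6, J1}: Res→J7 (11), Res→J2 (12), J3→J5 (4), J1→Out (13).
Cut capacity = 11 + 12 + 4 + 13 = 40.

40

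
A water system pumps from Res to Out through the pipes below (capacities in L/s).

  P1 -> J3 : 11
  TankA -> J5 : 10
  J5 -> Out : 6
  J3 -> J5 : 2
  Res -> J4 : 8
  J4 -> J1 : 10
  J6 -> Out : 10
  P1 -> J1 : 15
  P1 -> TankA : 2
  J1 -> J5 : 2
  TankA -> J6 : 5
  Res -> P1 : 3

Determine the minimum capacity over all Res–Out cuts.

5

Augment Res→P1→J1→J5→Out: bottleneck 2, flow now 2.
Augment Res→P1→TankA→J5→Out: bottleneck 1, flow now 3.
Augment Res→J4→J1→P1→TankA→J5→Out: bottleneck 1, flow now 4. (uses reverse residual edge)
Augment Res→J4→J1→P1→J3→J5→Out: bottleneck 1, flow now 5. (uses reverse residual edge)
No augmenting path remains; maximum flow = 5.
By max-flow min-cut, the minimum cut capacity equals the max flow.
In the residual graph, reachable from Res: {Res, J4, J1}.
Min-cut edges: Res→P1 (3), J1→J5 (2); capacity 3 + 2 = 5.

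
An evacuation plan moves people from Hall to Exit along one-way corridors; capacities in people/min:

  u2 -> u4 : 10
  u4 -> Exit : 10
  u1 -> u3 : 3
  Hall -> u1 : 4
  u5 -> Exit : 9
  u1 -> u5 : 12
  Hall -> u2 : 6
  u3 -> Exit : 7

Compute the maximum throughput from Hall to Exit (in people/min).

10

Augment Hall→u1→u3→Exit: bottleneck 3, flow now 3.
Augment Hall→u1→u5→Exit: bottleneck 1, flow now 4.
Augment Hall→u2→u4→Exit: bottleneck 6, flow now 10.
No augmenting path remains; maximum flow = 10.
In the residual graph, reachable from Hall: {Hall}.
Min-cut edges: Hall→u1 (4), Hall→u2 (6); capacity 4 + 6 = 10.
This cut is saturated, so no flow can exceed 10.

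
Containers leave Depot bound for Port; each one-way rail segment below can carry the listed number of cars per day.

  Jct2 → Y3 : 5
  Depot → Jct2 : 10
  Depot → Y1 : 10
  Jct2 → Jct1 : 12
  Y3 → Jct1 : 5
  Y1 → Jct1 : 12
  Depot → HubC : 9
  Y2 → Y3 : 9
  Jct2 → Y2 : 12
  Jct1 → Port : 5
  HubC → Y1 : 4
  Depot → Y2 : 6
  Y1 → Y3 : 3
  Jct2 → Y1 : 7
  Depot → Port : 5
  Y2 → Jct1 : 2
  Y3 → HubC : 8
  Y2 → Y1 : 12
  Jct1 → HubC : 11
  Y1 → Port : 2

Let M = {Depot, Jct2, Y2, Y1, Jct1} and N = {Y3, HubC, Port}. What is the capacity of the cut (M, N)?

Edges leaving {Depot, Jct2, Y2, Y1, Jct1}: Depot→HubC (9), Depot→Port (5), Jct2→Y3 (5), Y2→Y3 (9), Y1→Y3 (3), Y1→Port (2), Jct1→HubC (11), Jct1→Port (5).
Cut capacity = 9 + 5 + 5 + 9 + 3 + 2 + 11 + 5 = 49.

49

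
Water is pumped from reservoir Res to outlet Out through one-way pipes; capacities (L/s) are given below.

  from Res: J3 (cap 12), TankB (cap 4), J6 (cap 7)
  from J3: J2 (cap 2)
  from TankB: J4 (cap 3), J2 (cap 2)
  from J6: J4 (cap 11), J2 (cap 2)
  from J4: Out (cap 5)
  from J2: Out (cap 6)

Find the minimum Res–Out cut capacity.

11

Augment Res→J3→J2→Out: bottleneck 2, flow now 2.
Augment Res→TankB→J4→Out: bottleneck 3, flow now 5.
Augment Res→TankB→J2→Out: bottleneck 1, flow now 6.
Augment Res→J6→J4→Out: bottleneck 2, flow now 8.
Augment Res→J6→J2→Out: bottleneck 2, flow now 10.
Augment Res→J6→J4→TankB→J2→Out: bottleneck 1, flow now 11. (uses reverse residual edge)
No augmenting path remains; maximum flow = 11.
By max-flow min-cut, the minimum cut capacity equals the max flow.
In the residual graph, reachable from Res: {Res, J3, TankB, J6, J4}.
Min-cut edges: J3→J2 (2), TankB→J2 (2), J6→J2 (2), J4→Out (5); capacity 2 + 2 + 2 + 5 = 11.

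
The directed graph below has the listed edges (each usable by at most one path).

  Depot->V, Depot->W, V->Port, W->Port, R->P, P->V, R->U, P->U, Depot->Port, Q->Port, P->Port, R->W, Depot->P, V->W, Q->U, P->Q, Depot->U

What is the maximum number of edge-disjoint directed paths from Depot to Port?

4

Assign every edge capacity 1; by Menger, the answer equals the max flow.
Path Depot→Port (+1); total 1.
Path Depot→P→Port (+1); total 2.
Path Depot→V→Port (+1); total 3.
Path Depot→W→Port (+1); total 4.
No residual Depot→Port path; max flow = 4.
Certifying cut of size 4: {Depot→P, Depot→Port, Depot→V, Depot→W}.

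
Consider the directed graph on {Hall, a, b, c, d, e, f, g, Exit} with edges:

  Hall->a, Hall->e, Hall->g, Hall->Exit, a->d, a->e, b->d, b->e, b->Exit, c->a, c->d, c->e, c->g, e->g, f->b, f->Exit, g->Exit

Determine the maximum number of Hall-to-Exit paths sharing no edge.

Assign every edge capacity 1; by Menger, the answer equals the max flow.
Path Hall→Exit (+1); total 1.
Path Hall→g→Exit (+1); total 2.
No residual Hall→Exit path; max flow = 2.
Certifying cut of size 2: {Hall→Exit, g→Exit}.

2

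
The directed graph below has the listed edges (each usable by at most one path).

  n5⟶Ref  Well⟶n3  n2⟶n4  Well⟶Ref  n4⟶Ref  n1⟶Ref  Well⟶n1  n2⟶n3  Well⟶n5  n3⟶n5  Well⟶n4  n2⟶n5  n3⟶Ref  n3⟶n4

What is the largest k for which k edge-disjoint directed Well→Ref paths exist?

5

Assign every edge capacity 1; by Menger, the answer equals the max flow.
Path Well→Ref (+1); total 1.
Path Well→n1→Ref (+1); total 2.
Path Well→n3→Ref (+1); total 3.
Path Well→n4→Ref (+1); total 4.
Path Well→n5→Ref (+1); total 5.
No residual Well→Ref path; max flow = 5.
Certifying cut of size 5: {Well→Ref, Well→n1, Well→n3, Well→n4, Well→n5}.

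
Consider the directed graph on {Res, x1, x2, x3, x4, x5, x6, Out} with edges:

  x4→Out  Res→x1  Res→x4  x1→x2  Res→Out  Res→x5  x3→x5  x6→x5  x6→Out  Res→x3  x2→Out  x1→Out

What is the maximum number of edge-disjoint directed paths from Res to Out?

3

Assign every edge capacity 1; by Menger, the answer equals the max flow.
Path Res→Out (+1); total 1.
Path Res→x1→Out (+1); total 2.
Path Res→x4→Out (+1); total 3.
No residual Res→Out path; max flow = 3.
Certifying cut of size 3: {Res→Out, Res→x1, Res→x4}.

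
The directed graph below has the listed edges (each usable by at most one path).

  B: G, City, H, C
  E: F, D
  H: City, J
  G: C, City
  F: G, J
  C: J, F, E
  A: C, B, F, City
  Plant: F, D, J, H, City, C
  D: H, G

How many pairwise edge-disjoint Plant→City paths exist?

Assign every edge capacity 1; by Menger, the answer equals the max flow.
Path Plant→City (+1); total 1.
Path Plant→H→City (+1); total 2.
Path Plant→D→G→City (+1); total 3.
No residual Plant→City path; max flow = 3.
Certifying cut of size 3: {G→City, H→City, Plant→City}.

3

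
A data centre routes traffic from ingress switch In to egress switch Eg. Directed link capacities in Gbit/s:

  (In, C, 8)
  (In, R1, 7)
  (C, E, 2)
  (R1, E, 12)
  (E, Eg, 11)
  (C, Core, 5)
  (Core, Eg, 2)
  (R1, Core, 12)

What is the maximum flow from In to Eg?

11

Augment In→R1→Core→Eg: bottleneck 2, flow now 2.
Augment In→R1→E→Eg: bottleneck 5, flow now 7.
Augment In→C→E→Eg: bottleneck 2, flow now 9.
Augment In→C→Core→R1→E→Eg: bottleneck 2, flow now 11. (uses reverse residual edge)
No augmenting path remains; maximum flow = 11.
In the residual graph, reachable from In: {In, C, Core}.
Min-cut edges: In→R1 (7), C→E (2), Core→Eg (2); capacity 7 + 2 + 2 = 11.
This cut is saturated, so no flow can exceed 11.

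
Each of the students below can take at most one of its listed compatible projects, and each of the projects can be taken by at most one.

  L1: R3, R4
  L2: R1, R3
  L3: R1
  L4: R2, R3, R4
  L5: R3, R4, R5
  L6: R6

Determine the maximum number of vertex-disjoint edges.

6

Unit-capacity flow: source→left, listed edges, right→sink; max matching = max flow.
Augmenting path L1→R3 (+1); matched 1.
Augmenting path L2→R1 (+1); matched 2.
Augmenting path L4→R2 (+1); matched 3.
Augmenting path L5→R4 (+1); matched 4.
Augmenting path L6→R6 (+1); matched 5.
Augmenting path L3→R1→L2→R3→L1→R4→L5→R5 (+1); matched 6.
No augmenting path remains; maximum matching = 6.
König certificate: {L1, L2, L3, L4, L5, L6} is a vertex cover of size 6 (every listed pair touches it), so no matching can be larger.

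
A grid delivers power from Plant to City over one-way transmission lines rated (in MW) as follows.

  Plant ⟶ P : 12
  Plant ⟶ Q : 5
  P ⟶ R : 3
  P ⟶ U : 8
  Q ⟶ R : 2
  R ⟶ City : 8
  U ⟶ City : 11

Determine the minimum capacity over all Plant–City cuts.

Augment Plant→P→R→City: bottleneck 3, flow now 3.
Augment Plant→P→U→City: bottleneck 8, flow now 11.
Augment Plant→Q→R→City: bottleneck 2, flow now 13.
No augmenting path remains; maximum flow = 13.
By max-flow min-cut, the minimum cut capacity equals the max flow.
In the residual graph, reachable from Plant: {Plant, P, Q}.
Min-cut edges: P→R (3), P→U (8), Q→R (2); capacity 3 + 8 + 2 = 13.

13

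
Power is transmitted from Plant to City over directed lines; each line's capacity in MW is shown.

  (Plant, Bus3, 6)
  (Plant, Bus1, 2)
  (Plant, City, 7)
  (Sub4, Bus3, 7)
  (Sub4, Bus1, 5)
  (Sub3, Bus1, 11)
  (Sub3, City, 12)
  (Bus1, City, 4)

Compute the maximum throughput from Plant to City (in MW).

Augment Plant→City: bottleneck 7, flow now 7.
Augment Plant→Bus1→City: bottleneck 2, flow now 9.
No augmenting path remains; maximum flow = 9.
In the residual graph, reachable from Plant: {Plant, Bus3}.
Min-cut edges: Plant→Bus1 (2), Plant→City (7); capacity 2 + 7 = 9.
This cut is saturated, so no flow can exceed 9.

9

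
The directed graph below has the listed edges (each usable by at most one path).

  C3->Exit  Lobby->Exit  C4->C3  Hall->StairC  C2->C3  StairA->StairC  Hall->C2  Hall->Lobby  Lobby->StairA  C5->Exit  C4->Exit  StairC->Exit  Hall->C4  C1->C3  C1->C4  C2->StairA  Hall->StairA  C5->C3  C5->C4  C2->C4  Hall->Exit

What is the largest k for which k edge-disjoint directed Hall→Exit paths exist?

5

Assign every edge capacity 1; by Menger, the answer equals the max flow.
Path Hall→Exit (+1); total 1.
Path Hall→Lobby→Exit (+1); total 2.
Path Hall→StairC→Exit (+1); total 3.
Path Hall→C4→Exit (+1); total 4.
Path Hall→C2→C3→Exit (+1); total 5.
No residual Hall→Exit path; max flow = 5.
Certifying cut of size 5: {Hall→C2, Hall→C4, Hall→Exit, Hall→Lobby, StairC→Exit}.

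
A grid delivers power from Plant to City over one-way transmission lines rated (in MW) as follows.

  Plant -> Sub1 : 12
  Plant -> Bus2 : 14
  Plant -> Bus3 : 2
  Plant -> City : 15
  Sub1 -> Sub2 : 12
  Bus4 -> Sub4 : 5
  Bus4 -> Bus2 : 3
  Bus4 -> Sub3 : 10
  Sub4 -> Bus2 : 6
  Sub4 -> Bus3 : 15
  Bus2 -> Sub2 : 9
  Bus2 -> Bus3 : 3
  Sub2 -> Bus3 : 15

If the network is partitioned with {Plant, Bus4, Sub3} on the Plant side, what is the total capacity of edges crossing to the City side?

Edges leaving {Plant, Bus4, Sub3}: Plant→Sub1 (12), Plant→Bus2 (14), Plant→Bus3 (2), Plant→City (15), Bus4→Sub4 (5), Bus4→Bus2 (3).
Cut capacity = 12 + 14 + 2 + 15 + 5 + 3 = 51.

51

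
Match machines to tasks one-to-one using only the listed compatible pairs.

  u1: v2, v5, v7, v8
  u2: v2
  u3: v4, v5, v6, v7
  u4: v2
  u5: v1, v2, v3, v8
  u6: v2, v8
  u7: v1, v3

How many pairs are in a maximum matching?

Unit-capacity flow: source→left, listed edges, right→sink; max matching = max flow.
Augmenting path u1→v2 (+1); matched 1.
Augmenting path u3→v4 (+1); matched 2.
Augmenting path u5→v1 (+1); matched 3.
Augmenting path u6→v8 (+1); matched 4.
Augmenting path u7→v3 (+1); matched 5.
Augmenting path u2→v2→u1→v5 (+1); matched 6.
No augmenting path remains; maximum matching = 6.
König certificate: {u1, u3, u5, u6, u7, v2} is a vertex cover of size 6 (every listed pair touches it), so no matching can be larger.

6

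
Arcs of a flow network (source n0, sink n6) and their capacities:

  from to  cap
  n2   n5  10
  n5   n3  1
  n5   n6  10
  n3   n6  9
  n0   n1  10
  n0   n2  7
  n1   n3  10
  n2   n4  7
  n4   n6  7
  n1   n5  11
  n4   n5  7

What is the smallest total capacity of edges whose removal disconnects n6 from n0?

17

Augment n0→n1→n3→n6: bottleneck 9, flow now 9.
Augment n0→n1→n5→n6: bottleneck 1, flow now 10.
Augment n0→n2→n4→n6: bottleneck 7, flow now 17.
No augmenting path remains; maximum flow = 17.
By max-flow min-cut, the minimum cut capacity equals the max flow.
In the residual graph, reachable from n0: {n0}.
Min-cut edges: n0→n1 (10), n0→n2 (7); capacity 10 + 7 = 17.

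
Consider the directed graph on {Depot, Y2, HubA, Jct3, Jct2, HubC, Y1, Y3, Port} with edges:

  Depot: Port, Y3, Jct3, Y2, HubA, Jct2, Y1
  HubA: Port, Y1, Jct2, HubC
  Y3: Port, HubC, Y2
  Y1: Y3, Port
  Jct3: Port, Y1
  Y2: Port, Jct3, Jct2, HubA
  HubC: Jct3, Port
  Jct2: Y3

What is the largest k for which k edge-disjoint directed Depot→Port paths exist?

Assign every edge capacity 1; by Menger, the answer equals the max flow.
Path Depot→Port (+1); total 1.
Path Depot→Y2→Port (+1); total 2.
Path Depot→HubA→Port (+1); total 3.
Path Depot→Jct3→Port (+1); total 4.
Path Depot→Y1→Port (+1); total 5.
Path Depot→Y3→Port (+1); total 6.
Path Depot→Jct2→Y3→HubC→Port (+1); total 7.
No residual Depot→Port path; max flow = 7.
Certifying cut of size 7: {Depot→HubA, Depot→Jct2, Depot→Jct3, Depot→Port, Depot→Y1, Depot→Y2, Depot→Y3}.

7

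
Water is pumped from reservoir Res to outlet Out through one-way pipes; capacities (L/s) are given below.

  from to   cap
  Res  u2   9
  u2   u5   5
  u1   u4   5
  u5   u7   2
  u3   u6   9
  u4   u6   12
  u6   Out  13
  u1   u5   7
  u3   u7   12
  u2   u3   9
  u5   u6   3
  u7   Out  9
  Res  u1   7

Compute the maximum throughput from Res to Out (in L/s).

16

Augment Res→u1→u4→u6→Out: bottleneck 5, flow now 5.
Augment Res→u1→u5→u6→Out: bottleneck 2, flow now 7.
Augment Res→u2→u3→u6→Out: bottleneck 6, flow now 13.
Augment Res→u2→u3→u7→Out: bottleneck 3, flow now 16.
No augmenting path remains; maximum flow = 16.
In the residual graph, reachable from Res: {Res}.
Min-cut edges: Res→u1 (7), Res→u2 (9); capacity 7 + 9 = 16.
This cut is saturated, so no flow can exceed 16.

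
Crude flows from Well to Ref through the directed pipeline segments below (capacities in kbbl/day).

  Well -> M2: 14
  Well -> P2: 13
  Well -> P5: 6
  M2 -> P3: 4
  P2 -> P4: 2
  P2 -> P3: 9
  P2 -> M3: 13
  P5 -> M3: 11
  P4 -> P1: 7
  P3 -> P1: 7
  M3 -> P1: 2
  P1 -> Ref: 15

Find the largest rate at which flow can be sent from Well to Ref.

11

Augment Well→M2→P3→P1→Ref: bottleneck 4, flow now 4.
Augment Well→P2→P4→P1→Ref: bottleneck 2, flow now 6.
Augment Well→P2→P3→P1→Ref: bottleneck 3, flow now 9.
Augment Well→P2→M3→P1→Ref: bottleneck 2, flow now 11.
No augmenting path remains; maximum flow = 11.
In the residual graph, reachable from Well: {Well, M2, P2, P5, P3, M3}.
Min-cut edges: P2→P4 (2), P3→P1 (7), M3→P1 (2); capacity 2 + 7 + 2 = 11.
This cut is saturated, so no flow can exceed 11.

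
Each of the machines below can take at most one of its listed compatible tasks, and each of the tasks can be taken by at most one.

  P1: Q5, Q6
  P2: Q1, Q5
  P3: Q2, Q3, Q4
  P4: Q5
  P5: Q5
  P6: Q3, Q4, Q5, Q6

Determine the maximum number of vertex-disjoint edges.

Unit-capacity flow: source→left, listed edges, right→sink; max matching = max flow.
Augmenting path P1→Q5 (+1); matched 1.
Augmenting path P2→Q1 (+1); matched 2.
Augmenting path P3→Q2 (+1); matched 3.
Augmenting path P6→Q3 (+1); matched 4.
Augmenting path P4→Q5→P1→Q6 (+1); matched 5.
No augmenting path remains; maximum matching = 5.
König certificate: {P1, P2, P3, P6, Q5} is a vertex cover of size 5 (every listed pair touches it), so no matching can be larger.

5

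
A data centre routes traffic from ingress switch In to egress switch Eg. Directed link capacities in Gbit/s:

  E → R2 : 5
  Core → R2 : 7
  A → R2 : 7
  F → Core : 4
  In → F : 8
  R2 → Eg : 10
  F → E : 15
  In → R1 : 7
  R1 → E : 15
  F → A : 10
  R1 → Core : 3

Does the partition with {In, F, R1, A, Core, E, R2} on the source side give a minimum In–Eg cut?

Yes — it is a minimum cut (capacity 10).

Given cut capacity: 10 = 10.
Augment In→F→A→R2→Eg: bottleneck 7, flow now 7.
Augment In→F→Core→R2→Eg: bottleneck 1, flow now 8.
Augment In→R1→Core→R2→Eg: bottleneck 2, flow now 10.
No augmenting path remains; maximum flow = 10.
Cut capacity 10 equals the max flow, so it is a minimum cut.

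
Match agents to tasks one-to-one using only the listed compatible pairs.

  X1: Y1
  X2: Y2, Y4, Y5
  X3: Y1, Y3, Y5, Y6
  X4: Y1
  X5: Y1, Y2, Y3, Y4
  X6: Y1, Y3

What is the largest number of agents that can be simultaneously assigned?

5

Unit-capacity flow: source→left, listed edges, right→sink; max matching = max flow.
Augmenting path X1→Y1 (+1); matched 1.
Augmenting path X2→Y2 (+1); matched 2.
Augmenting path X3→Y3 (+1); matched 3.
Augmenting path X5→Y4 (+1); matched 4.
Augmenting path X6→Y3→X3→Y5 (+1); matched 5.
No augmenting path remains; maximum matching = 5.
König certificate: {X2, X3, X5, X6, Y1} is a vertex cover of size 5 (every listed pair touches it), so no matching can be larger.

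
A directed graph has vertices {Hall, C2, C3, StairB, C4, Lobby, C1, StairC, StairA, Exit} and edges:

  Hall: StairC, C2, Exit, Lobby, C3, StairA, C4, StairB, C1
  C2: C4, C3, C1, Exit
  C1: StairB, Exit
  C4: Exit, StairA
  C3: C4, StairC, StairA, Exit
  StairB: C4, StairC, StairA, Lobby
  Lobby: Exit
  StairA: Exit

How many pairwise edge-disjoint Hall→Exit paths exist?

7

Assign every edge capacity 1; by Menger, the answer equals the max flow.
Path Hall→Exit (+1); total 1.
Path Hall→C2→Exit (+1); total 2.
Path Hall→C3→Exit (+1); total 3.
Path Hall→C4→Exit (+1); total 4.
Path Hall→Lobby→Exit (+1); total 5.
Path Hall→C1→Exit (+1); total 6.
Path Hall→StairA→Exit (+1); total 7.
No residual Hall→Exit path; max flow = 7.
Certifying cut of size 7: {C4→Exit, Hall→C1, Hall→C2, Hall→C3, Hall→Exit, Lobby→Exit, StairA→Exit}.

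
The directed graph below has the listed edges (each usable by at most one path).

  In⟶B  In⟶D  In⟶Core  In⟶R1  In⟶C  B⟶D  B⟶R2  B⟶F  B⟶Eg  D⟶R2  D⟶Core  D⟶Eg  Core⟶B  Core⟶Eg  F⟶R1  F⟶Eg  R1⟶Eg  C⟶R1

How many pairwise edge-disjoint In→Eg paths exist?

4

Assign every edge capacity 1; by Menger, the answer equals the max flow.
Path In→B→Eg (+1); total 1.
Path In→D→Eg (+1); total 2.
Path In→Core→Eg (+1); total 3.
Path In→R1→Eg (+1); total 4.
No residual In→Eg path; max flow = 4.
Certifying cut of size 4: {In→B, In→Core, In→D, R1→Eg}.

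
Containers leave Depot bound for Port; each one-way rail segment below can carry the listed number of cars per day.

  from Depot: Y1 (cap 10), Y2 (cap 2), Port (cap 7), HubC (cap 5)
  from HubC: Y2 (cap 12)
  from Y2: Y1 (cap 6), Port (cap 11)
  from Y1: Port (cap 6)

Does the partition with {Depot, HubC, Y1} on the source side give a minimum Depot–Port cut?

Given cut capacity: 2 + 7 + 12 + 6 = 27.
Augment Depot→Port: bottleneck 7, flow now 7.
Augment Depot→Y2→Port: bottleneck 2, flow now 9.
Augment Depot→Y1→Port: bottleneck 6, flow now 15.
Augment Depot→HubC→Y2→Port: bottleneck 5, flow now 20.
No augmenting path remains; maximum flow = 20.
In the residual graph, reachable from Depot: {Depot, Y1}.
Min-cut edges: Depot→HubC (5), Depot→Y2 (2), Depot→Port (7), Y1→Port (6); capacity 5 + 2 + 7 + 6 = 20.
Cut capacity 27 exceeds the max flow 20, so it is not minimum.

No — its capacity is 27, but the minimum cut has capacity 20.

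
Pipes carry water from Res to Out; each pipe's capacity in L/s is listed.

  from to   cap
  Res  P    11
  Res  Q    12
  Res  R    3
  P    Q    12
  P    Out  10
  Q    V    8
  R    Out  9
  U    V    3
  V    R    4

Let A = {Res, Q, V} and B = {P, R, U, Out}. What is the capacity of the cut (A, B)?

Edges leaving {Res, Q, V}: Res→P (11), Res→R (3), V→R (4).
Cut capacity = 11 + 3 + 4 = 18.

18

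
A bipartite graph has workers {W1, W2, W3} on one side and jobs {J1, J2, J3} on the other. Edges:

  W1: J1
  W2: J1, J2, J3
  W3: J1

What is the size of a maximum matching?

Unit-capacity flow: source→left, listed edges, right→sink; max matching = max flow.
Augmenting path W1→J1 (+1); matched 1.
Augmenting path W2→J2 (+1); matched 2.
No augmenting path remains; maximum matching = 2.
König certificate: {W2, J1} is a vertex cover of size 2 (every listed pair touches it), so no matching can be larger.

2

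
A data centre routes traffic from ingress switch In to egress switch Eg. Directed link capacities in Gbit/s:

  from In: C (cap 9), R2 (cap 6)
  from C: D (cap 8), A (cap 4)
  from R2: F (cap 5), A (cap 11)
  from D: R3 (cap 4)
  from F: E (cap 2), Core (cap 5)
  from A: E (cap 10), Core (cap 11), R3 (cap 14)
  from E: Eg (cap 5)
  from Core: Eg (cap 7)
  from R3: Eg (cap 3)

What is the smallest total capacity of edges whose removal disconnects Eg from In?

Augment In→C→D→R3→Eg: bottleneck 3, flow now 3.
Augment In→C→A→E→Eg: bottleneck 4, flow now 7.
Augment In→R2→F→E→Eg: bottleneck 1, flow now 8.
Augment In→R2→F→Core→Eg: bottleneck 4, flow now 12.
Augment In→R2→A→Core→Eg: bottleneck 1, flow now 13.
No augmenting path remains; maximum flow = 13.
By max-flow min-cut, the minimum cut capacity equals the max flow.
In the residual graph, reachable from In: {In, C, D, R3}.
Min-cut edges: In→R2 (6), C→A (4), R3→Eg (3); capacity 6 + 4 + 3 = 13.

13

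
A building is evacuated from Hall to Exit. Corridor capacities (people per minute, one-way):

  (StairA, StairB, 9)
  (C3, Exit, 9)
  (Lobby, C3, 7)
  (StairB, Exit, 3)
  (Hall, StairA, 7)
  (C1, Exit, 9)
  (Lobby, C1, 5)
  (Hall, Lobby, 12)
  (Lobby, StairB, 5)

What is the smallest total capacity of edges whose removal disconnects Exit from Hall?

Augment Hall→Lobby→C3→Exit: bottleneck 7, flow now 7.
Augment Hall→Lobby→StairB→Exit: bottleneck 3, flow now 10.
Augment Hall→Lobby→C1→Exit: bottleneck 2, flow now 12.
Augment Hall→StairA→StairB→Lobby→C1→Exit: bottleneck 3, flow now 15. (uses reverse residual edge)
No augmenting path remains; maximum flow = 15.
By max-flow min-cut, the minimum cut capacity equals the max flow.
In the residual graph, reachable from Hall: {Hall, StairA, StairB}.
Min-cut edges: Hall→Lobby (12), StairB→Exit (3); capacity 12 + 3 = 15.

15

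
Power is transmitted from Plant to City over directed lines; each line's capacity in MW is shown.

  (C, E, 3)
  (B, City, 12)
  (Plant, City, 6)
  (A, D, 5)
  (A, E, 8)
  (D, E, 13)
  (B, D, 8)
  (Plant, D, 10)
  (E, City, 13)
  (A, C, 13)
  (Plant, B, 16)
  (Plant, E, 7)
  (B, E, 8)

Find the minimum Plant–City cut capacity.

31

Augment Plant→City: bottleneck 6, flow now 6.
Augment Plant→B→City: bottleneck 12, flow now 18.
Augment Plant→E→City: bottleneck 7, flow now 25.
Augment Plant→B→E→City: bottleneck 4, flow now 29.
Augment Plant→D→E→City: bottleneck 2, flow now 31.
No augmenting path remains; maximum flow = 31.
By max-flow min-cut, the minimum cut capacity equals the max flow.
In the residual graph, reachable from Plant: {Plant, B, D, E}.
Min-cut edges: Plant→City (6), B→City (12), E→City (13); capacity 6 + 12 + 13 = 31.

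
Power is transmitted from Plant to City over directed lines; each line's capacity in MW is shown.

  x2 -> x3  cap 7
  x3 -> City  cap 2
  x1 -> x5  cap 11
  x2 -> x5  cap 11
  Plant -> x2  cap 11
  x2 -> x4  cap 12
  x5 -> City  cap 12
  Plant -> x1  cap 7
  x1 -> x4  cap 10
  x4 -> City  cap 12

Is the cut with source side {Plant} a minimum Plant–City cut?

Given cut capacity: 7 + 11 = 18.
Augment Plant→x1→x4→City: bottleneck 7, flow now 7.
Augment Plant→x2→x3→City: bottleneck 2, flow now 9.
Augment Plant→x2→x4→City: bottleneck 5, flow now 14.
Augment Plant→x2→x5→City: bottleneck 4, flow now 18.
No augmenting path remains; maximum flow = 18.
Cut capacity 18 equals the max flow, so it is a minimum cut.

Yes — it is a minimum cut (capacity 18).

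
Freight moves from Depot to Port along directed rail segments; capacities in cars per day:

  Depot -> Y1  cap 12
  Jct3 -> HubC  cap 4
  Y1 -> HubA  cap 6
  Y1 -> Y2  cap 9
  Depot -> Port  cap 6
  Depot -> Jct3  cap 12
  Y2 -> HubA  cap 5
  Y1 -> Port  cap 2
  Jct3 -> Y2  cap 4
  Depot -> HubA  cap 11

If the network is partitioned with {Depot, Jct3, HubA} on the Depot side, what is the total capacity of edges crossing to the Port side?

Edges leaving {Depot, Jct3, HubA}: Depot→Y1 (12), Depot→Port (6), Jct3→Y2 (4), Jct3→HubC (4).
Cut capacity = 12 + 6 + 4 + 4 = 26.

26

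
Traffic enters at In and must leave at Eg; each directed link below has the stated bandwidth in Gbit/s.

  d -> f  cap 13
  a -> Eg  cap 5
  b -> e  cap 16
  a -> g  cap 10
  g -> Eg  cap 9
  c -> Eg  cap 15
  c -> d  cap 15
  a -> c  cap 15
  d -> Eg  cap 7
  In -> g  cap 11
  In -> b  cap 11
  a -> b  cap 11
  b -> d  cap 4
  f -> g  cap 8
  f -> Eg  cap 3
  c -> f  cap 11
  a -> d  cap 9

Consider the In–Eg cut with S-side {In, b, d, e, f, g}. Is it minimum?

No — its capacity is 19, but the minimum cut has capacity 13.

Given cut capacity: 7 + 3 + 9 = 19.
Augment In→g→Eg: bottleneck 9, flow now 9.
Augment In→b→d→Eg: bottleneck 4, flow now 13.
No augmenting path remains; maximum flow = 13.
In the residual graph, reachable from In: {In, b, e, g}.
Min-cut edges: b→d (4), g→Eg (9); capacity 4 + 9 = 13.
Cut capacity 19 exceeds the max flow 13, so it is not minimum.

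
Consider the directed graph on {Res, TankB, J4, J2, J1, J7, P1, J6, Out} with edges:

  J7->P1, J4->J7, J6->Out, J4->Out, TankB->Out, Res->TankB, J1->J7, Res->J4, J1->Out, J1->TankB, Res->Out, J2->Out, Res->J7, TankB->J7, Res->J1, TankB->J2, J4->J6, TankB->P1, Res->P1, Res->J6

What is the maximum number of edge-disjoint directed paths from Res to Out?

Assign every edge capacity 1; by Menger, the answer equals the max flow.
Path Res→Out (+1); total 1.
Path Res→TankB→Out (+1); total 2.
Path Res→J4→Out (+1); total 3.
Path Res→J1→Out (+1); total 4.
Path Res→J6→Out (+1); total 5.
No residual Res→Out path; max flow = 5.
Certifying cut of size 5: {Res→J1, Res→J4, Res→J6, Res→Out, Res→TankB}.

5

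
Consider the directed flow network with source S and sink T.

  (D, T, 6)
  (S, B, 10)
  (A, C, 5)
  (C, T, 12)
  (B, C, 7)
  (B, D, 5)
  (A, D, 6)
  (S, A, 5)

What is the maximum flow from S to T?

15

Augment S→A→C→T: bottleneck 5, flow now 5.
Augment S→B→C→T: bottleneck 7, flow now 12.
Augment S→B→D→T: bottleneck 3, flow now 15.
No augmenting path remains; maximum flow = 15.
In the residual graph, reachable from S: {S}.
Min-cut edges: S→A (5), S→B (10); capacity 5 + 10 = 15.
This cut is saturated, so no flow can exceed 15.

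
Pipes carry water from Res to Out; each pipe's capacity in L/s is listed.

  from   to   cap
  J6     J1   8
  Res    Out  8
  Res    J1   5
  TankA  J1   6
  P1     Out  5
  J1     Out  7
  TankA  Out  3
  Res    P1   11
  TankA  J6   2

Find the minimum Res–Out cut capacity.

18

Augment Res→Out: bottleneck 8, flow now 8.
Augment Res→J1→Out: bottleneck 5, flow now 13.
Augment Res→P1→Out: bottleneck 5, flow now 18.
No augmenting path remains; maximum flow = 18.
By max-flow min-cut, the minimum cut capacity equals the max flow.
In the residual graph, reachable from Res: {Res, P1}.
Min-cut edges: Res→J1 (5), Res→Out (8), P1→Out (5); capacity 5 + 8 + 5 = 18.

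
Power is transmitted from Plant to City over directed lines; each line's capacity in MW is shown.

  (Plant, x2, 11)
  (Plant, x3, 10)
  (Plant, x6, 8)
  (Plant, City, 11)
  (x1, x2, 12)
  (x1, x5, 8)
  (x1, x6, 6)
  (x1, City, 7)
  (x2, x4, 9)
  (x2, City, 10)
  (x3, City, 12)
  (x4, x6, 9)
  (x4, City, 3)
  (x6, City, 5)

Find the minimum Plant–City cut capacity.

37

Augment Plant→City: bottleneck 11, flow now 11.
Augment Plant→x2→City: bottleneck 10, flow now 21.
Augment Plant→x3→City: bottleneck 10, flow now 31.
Augment Plant→x6→City: bottleneck 5, flow now 36.
Augment Plant→x2→x4→City: bottleneck 1, flow now 37.
No augmenting path remains; maximum flow = 37.
By max-flow min-cut, the minimum cut capacity equals the max flow.
In the residual graph, reachable from Plant: {Plant, x6}.
Min-cut edges: Plant→x2 (11), Plant→x3 (10), Plant→City (11), x6→City (5); capacity 11 + 10 + 11 + 5 = 37.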